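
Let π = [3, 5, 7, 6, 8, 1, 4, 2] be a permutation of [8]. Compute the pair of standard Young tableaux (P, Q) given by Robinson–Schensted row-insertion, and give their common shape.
P = [1, 2, 6, 8] / [3, 4] / [5] / [7];  Q = [1, 2, 3, 5] / [4, 7] / [6] / [8];  common shape = (4, 2, 1, 1)

Row-insert the values π_1, π_2, … into P one at a time, bumping the leftmost entry strictly greater than the inserted value down to the next row. The recording tableau Q records, in position (i, j), the step at which that cell was added to P.
  Insert 3 (step 1): P = [3];  Q = [1]
  Insert 5 (step 2): P = [3, 5];  Q = [1, 2]
  Insert 7 (step 3): P = [3, 5, 7];  Q = [1, 2, 3]
  Insert 6 (step 4): P = [3, 5, 6] / [7];  Q = [1, 2, 3] / [4]
  Insert 8 (step 5): P = [3, 5, 6, 8] / [7];  Q = [1, 2, 3, 5] / [4]
  Insert 1 (step 6): P = [1, 5, 6, 8] / [3] / [7];  Q = [1, 2, 3, 5] / [4] / [6]
  Insert 4 (step 7): P = [1, 4, 6, 8] / [3, 5] / [7];  Q = [1, 2, 3, 5] / [4, 7] / [6]
  Insert 2 (step 8): P = [1, 2, 6, 8] / [3, 4] / [5] / [7];  Q = [1, 2, 3, 5] / [4, 7] / [6] / [8]
Final shape: (4, 2, 1, 1).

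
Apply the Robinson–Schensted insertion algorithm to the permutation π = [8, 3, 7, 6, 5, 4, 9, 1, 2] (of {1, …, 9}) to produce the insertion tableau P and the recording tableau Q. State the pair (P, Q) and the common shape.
P = [1, 2, 9] / [3, 4] / [5] / [6] / [7] / [8];  Q = [1, 3, 7] / [2, 9] / [4] / [5] / [6] / [8];  common shape = (3, 2, 1, 1, 1, 1)

Row-insert the values π_1, π_2, … into P one at a time, bumping the leftmost entry strictly greater than the inserted value down to the next row. The recording tableau Q records, in position (i, j), the step at which that cell was added to P.
  Insert 8 (step 1): P = [8];  Q = [1]
  Insert 3 (step 2): P = [3] / [8];  Q = [1] / [2]
  Insert 7 (step 3): P = [3, 7] / [8];  Q = [1, 3] / [2]
  Insert 6 (step 4): P = [3, 6] / [7] / [8];  Q = [1, 3] / [2] / [4]
  Insert 5 (step 5): P = [3, 5] / [6] / [7] / [8];  Q = [1, 3] / [2] / [4] / [5]
  Insert 4 (step 6): P = [3, 4] / [5] / [6] / [7] / [8];  Q = [1, 3] / [2] / [4] / [5] / [6]
  Insert 9 (step 7): P = [3, 4, 9] / [5] / [6] / [7] / [8];  Q = [1, 3, 7] / [2] / [4] / [5] / [6]
  Insert 1 (step 8): P = [1, 4, 9] / [3] / [5] / [6] / [7] / [8];  Q = [1, 3, 7] / [2] / [4] / [5] / [6] / [8]
  Insert 2 (step 9): P = [1, 2, 9] / [3, 4] / [5] / [6] / [7] / [8];  Q = [1, 3, 7] / [2, 9] / [4] / [5] / [6] / [8]
Final shape: (3, 2, 1, 1, 1, 1).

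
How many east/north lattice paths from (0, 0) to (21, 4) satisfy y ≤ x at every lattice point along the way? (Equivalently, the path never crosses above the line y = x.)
Number of paths = 10350

By the reflection principle (André's argument), the number of monotone paths to (21, 4) with n ≤ m that never go above y = x is C(25, 21) − C(25, 22) = 12650 − 2300 = 10350.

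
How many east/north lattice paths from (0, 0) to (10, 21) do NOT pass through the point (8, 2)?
Number of paths = 44342715

Total paths from (0, 0) to (10, 21): C(31, 10) = 44352165. Paths through (8, 2): (paths (0, 0) → (8, 2)) × (paths (8, 2) → (10, 21)) = C(10, 8) · C(21, 2) = 45 · 210 = 9450. Avoidance count = 44352165 − 9450 = 44342715.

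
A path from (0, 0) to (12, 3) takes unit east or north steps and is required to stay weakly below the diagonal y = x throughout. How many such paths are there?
Number of paths = 350

By the reflection principle (André's argument), the number of monotone paths to (12, 3) with n ≤ m that never go above y = x is C(15, 12) − C(15, 13) = 455 − 105 = 350.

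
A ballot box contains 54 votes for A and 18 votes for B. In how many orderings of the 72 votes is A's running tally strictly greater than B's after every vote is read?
Strict-lead orderings = 20716044882791720

Total orderings of the 72 votes with 54 for A: C(72, 54) = 41432089765583440. By the Bertrand ballot formula (Cycle Lemma / reflection principle), the number of orderings in which A is strictly ahead of B throughout is (p − q)/(p + q) · C(p + q, p) = (54 − 18)/(54 + 18) · 41432089765583440 = 20716044882791720.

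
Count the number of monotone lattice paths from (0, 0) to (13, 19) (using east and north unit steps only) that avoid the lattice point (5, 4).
Number of paths = 285594036

Total paths from (0, 0) to (13, 19): C(32, 13) = 347373600. Paths through (5, 4): (paths (0, 0) → (5, 4)) × (paths (5, 4) → (13, 19)) = C(9, 5) · C(23, 8) = 126 · 490314 = 61779564. Avoidance count = 347373600 − 61779564 = 285594036.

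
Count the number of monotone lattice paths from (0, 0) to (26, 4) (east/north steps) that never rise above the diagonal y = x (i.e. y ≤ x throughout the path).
Number of paths = 23345

By the reflection principle (André's argument), the number of monotone paths to (26, 4) with n ≤ m that never go above y = x is C(30, 26) − C(30, 27) = 27405 − 4060 = 23345.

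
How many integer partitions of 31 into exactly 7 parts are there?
p(31, 7 parts) = 733

Partitions of n into exactly k parts are in bijection with partitions of n − k into at most k parts (subtract 1 from each part). So p(31, exactly 7) = p(24, parts ≤ 7). Computing via the recurrence p(m, j) = p(m, j−1) + p(m−j, j) gives 733.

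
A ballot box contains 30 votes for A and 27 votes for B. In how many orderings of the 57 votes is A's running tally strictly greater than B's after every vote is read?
Strict-lead orderings = 738494264901008

Total orderings of the 57 votes with 30 for A: C(57, 30) = 14031391033119152. By the Bertrand ballot formula (Cycle Lemma / reflection principle), the number of orderings in which A is strictly ahead of B throughout is (p − q)/(p + q) · C(p + q, p) = (30 − 27)/(30 + 27) · 14031391033119152 = 738494264901008.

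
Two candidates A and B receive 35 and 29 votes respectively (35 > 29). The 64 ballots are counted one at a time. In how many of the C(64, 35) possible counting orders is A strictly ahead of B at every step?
Strict-lead orderings = 130201715131902918

Total orderings of the 64 votes with 35 for A: C(64, 35) = 1388818294740297792. By the Bertrand ballot formula (Cycle Lemma / reflection principle), the number of orderings in which A is strictly ahead of B throughout is (p − q)/(p + q) · C(p + q, p) = (35 − 29)/(35 + 29) · 1388818294740297792 = 130201715131902918.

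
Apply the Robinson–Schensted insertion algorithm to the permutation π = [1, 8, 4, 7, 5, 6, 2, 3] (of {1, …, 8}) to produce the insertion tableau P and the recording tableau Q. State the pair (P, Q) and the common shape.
P = [1, 2, 3, 6] / [4, 5] / [7] / [8];  Q = [1, 2, 4, 6] / [3, 8] / [5] / [7];  common shape = (4, 2, 1, 1)

Row-insert the values π_1, π_2, … into P one at a time, bumping the leftmost entry strictly greater than the inserted value down to the next row. The recording tableau Q records, in position (i, j), the step at which that cell was added to P.
  Insert 1 (step 1): P = [1];  Q = [1]
  Insert 8 (step 2): P = [1, 8];  Q = [1, 2]
  Insert 4 (step 3): P = [1, 4] / [8];  Q = [1, 2] / [3]
  Insert 7 (step 4): P = [1, 4, 7] / [8];  Q = [1, 2, 4] / [3]
  Insert 5 (step 5): P = [1, 4, 5] / [7] / [8];  Q = [1, 2, 4] / [3] / [5]
  Insert 6 (step 6): P = [1, 4, 5, 6] / [7] / [8];  Q = [1, 2, 4, 6] / [3] / [5]
  Insert 2 (step 7): P = [1, 2, 5, 6] / [4] / [7] / [8];  Q = [1, 2, 4, 6] / [3] / [5] / [7]
  Insert 3 (step 8): P = [1, 2, 3, 6] / [4, 5] / [7] / [8];  Q = [1, 2, 4, 6] / [3, 8] / [5] / [7]
Final shape: (4, 2, 1, 1).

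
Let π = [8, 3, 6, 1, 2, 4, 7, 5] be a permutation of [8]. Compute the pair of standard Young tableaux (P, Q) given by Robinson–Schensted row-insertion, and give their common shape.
P = [1, 2, 4, 5] / [3, 6, 7] / [8];  Q = [1, 3, 6, 7] / [2, 5, 8] / [4];  common shape = (4, 3, 1)

Row-insert the values π_1, π_2, … into P one at a time, bumping the leftmost entry strictly greater than the inserted value down to the next row. The recording tableau Q records, in position (i, j), the step at which that cell was added to P.
  Insert 8 (step 1): P = [8];  Q = [1]
  Insert 3 (step 2): P = [3] / [8];  Q = [1] / [2]
  Insert 6 (step 3): P = [3, 6] / [8];  Q = [1, 3] / [2]
  Insert 1 (step 4): P = [1, 6] / [3] / [8];  Q = [1, 3] / [2] / [4]
  Insert 2 (step 5): P = [1, 2] / [3, 6] / [8];  Q = [1, 3] / [2, 5] / [4]
  Insert 4 (step 6): P = [1, 2, 4] / [3, 6] / [8];  Q = [1, 3, 6] / [2, 5] / [4]
  Insert 7 (step 7): P = [1, 2, 4, 7] / [3, 6] / [8];  Q = [1, 3, 6, 7] / [2, 5] / [4]
  Insert 5 (step 8): P = [1, 2, 4, 5] / [3, 6, 7] / [8];  Q = [1, 3, 6, 7] / [2, 5, 8] / [4]
Final shape: (4, 3, 1).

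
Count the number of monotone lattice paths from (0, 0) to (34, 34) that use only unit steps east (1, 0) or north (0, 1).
Number of paths = 28453041475240576740

A monotone lattice path from (0, 0) to (34, 34) consists of 34 east steps and 34 north steps in some order, so it is determined by which 34 of the 68 steps are east. The count is C(68, 34) = 28453041475240576740.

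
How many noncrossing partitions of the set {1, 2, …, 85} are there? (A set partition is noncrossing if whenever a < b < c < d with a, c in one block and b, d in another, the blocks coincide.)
C_85 = 1063353702922273835973036658043476458723103404520

These noncrossing partitions are counted by the Catalan number C_n = (1/(n + 1)) · C(2n, n). For n = 85: C_85 = (1/86) · C(170, 85) = 91448418451315549893681152591738975450186892788720/86 = 1063353702922273835973036658043476458723103404520.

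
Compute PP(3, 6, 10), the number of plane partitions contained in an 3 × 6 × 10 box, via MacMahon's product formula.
PP(3, 6, 10) = 9386849472

Evaluate the triple product over i = 1..3, j = 1..6, k = 1..10. The factors are (2/1) · (3/2) · (4/3) · (5/4) · (6/5) · (7/6) · (8/7) · (9/8) · … (180 factors total). The numerators and denominators telescope so the product is an integer; carrying out the multiplication exactly gives PP(3, 6, 10) = 9386849472.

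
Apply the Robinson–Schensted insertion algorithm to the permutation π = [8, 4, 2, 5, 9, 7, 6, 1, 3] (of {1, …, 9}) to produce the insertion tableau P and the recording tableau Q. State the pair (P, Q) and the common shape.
P = [1, 3, 6] / [2, 5] / [4, 7] / [8, 9];  Q = [1, 4, 5] / [2, 6] / [3, 7] / [8, 9];  common shape = (3, 2, 2, 2)

Row-insert the values π_1, π_2, … into P one at a time, bumping the leftmost entry strictly greater than the inserted value down to the next row. The recording tableau Q records, in position (i, j), the step at which that cell was added to P.
  Insert 8 (step 1): P = [8];  Q = [1]
  Insert 4 (step 2): P = [4] / [8];  Q = [1] / [2]
  Insert 2 (step 3): P = [2] / [4] / [8];  Q = [1] / [2] / [3]
  Insert 5 (step 4): P = [2, 5] / [4] / [8];  Q = [1, 4] / [2] / [3]
  Insert 9 (step 5): P = [2, 5, 9] / [4] / [8];  Q = [1, 4, 5] / [2] / [3]
  Insert 7 (step 6): P = [2, 5, 7] / [4, 9] / [8];  Q = [1, 4, 5] / [2, 6] / [3]
  Insert 6 (step 7): P = [2, 5, 6] / [4, 7] / [8, 9];  Q = [1, 4, 5] / [2, 6] / [3, 7]
  Insert 1 (step 8): P = [1, 5, 6] / [2, 7] / [4, 9] / [8];  Q = [1, 4, 5] / [2, 6] / [3, 7] / [8]
  Insert 3 (step 9): P = [1, 3, 6] / [2, 5] / [4, 7] / [8, 9];  Q = [1, 4, 5] / [2, 6] / [3, 7] / [8, 9]
Final shape: (3, 2, 2, 2).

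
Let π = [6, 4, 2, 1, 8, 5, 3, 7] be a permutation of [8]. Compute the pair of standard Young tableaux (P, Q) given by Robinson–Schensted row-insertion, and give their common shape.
P = [1, 3, 7] / [2, 5] / [4, 8] / [6];  Q = [1, 5, 8] / [2, 6] / [3, 7] / [4];  common shape = (3, 2, 2, 1)

Row-insert the values π_1, π_2, … into P one at a time, bumping the leftmost entry strictly greater than the inserted value down to the next row. The recording tableau Q records, in position (i, j), the step at which that cell was added to P.
  Insert 6 (step 1): P = [6];  Q = [1]
  Insert 4 (step 2): P = [4] / [6];  Q = [1] / [2]
  Insert 2 (step 3): P = [2] / [4] / [6];  Q = [1] / [2] / [3]
  Insert 1 (step 4): P = [1] / [2] / [4] / [6];  Q = [1] / [2] / [3] / [4]
  Insert 8 (step 5): P = [1, 8] / [2] / [4] / [6];  Q = [1, 5] / [2] / [3] / [4]
  Insert 5 (step 6): P = [1, 5] / [2, 8] / [4] / [6];  Q = [1, 5] / [2, 6] / [3] / [4]
  Insert 3 (step 7): P = [1, 3] / [2, 5] / [4, 8] / [6];  Q = [1, 5] / [2, 6] / [3, 7] / [4]
  Insert 7 (step 8): P = [1, 3, 7] / [2, 5] / [4, 8] / [6];  Q = [1, 5, 8] / [2, 6] / [3, 7] / [4]
Final shape: (3, 2, 2, 1).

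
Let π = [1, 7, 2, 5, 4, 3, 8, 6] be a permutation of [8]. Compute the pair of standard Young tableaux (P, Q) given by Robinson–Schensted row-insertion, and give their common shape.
P = [1, 2, 3, 6] / [4, 8] / [5] / [7];  Q = [1, 2, 4, 7] / [3, 8] / [5] / [6];  common shape = (4, 2, 1, 1)

Row-insert the values π_1, π_2, … into P one at a time, bumping the leftmost entry strictly greater than the inserted value down to the next row. The recording tableau Q records, in position (i, j), the step at which that cell was added to P.
  Insert 1 (step 1): P = [1];  Q = [1]
  Insert 7 (step 2): P = [1, 7];  Q = [1, 2]
  Insert 2 (step 3): P = [1, 2] / [7];  Q = [1, 2] / [3]
  Insert 5 (step 4): P = [1, 2, 5] / [7];  Q = [1, 2, 4] / [3]
  Insert 4 (step 5): P = [1, 2, 4] / [5] / [7];  Q = [1, 2, 4] / [3] / [5]
  Insert 3 (step 6): P = [1, 2, 3] / [4] / [5] / [7];  Q = [1, 2, 4] / [3] / [5] / [6]
  Insert 8 (step 7): P = [1, 2, 3, 8] / [4] / [5] / [7];  Q = [1, 2, 4, 7] / [3] / [5] / [6]
  Insert 6 (step 8): P = [1, 2, 3, 6] / [4, 8] / [5] / [7];  Q = [1, 2, 4, 7] / [3, 8] / [5] / [6]
Final shape: (4, 2, 1, 1).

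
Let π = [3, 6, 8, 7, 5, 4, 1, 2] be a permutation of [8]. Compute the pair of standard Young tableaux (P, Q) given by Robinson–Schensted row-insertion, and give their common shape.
P = [1, 2, 7] / [3, 4] / [5] / [6] / [8];  Q = [1, 2, 3] / [4, 8] / [5] / [6] / [7];  common shape = (3, 2, 1, 1, 1)

Row-insert the values π_1, π_2, … into P one at a time, bumping the leftmost entry strictly greater than the inserted value down to the next row. The recording tableau Q records, in position (i, j), the step at which that cell was added to P.
  Insert 3 (step 1): P = [3];  Q = [1]
  Insert 6 (step 2): P = [3, 6];  Q = [1, 2]
  Insert 8 (step 3): P = [3, 6, 8];  Q = [1, 2, 3]
  Insert 7 (step 4): P = [3, 6, 7] / [8];  Q = [1, 2, 3] / [4]
  Insert 5 (step 5): P = [3, 5, 7] / [6] / [8];  Q = [1, 2, 3] / [4] / [5]
  Insert 4 (step 6): P = [3, 4, 7] / [5] / [6] / [8];  Q = [1, 2, 3] / [4] / [5] / [6]
  Insert 1 (step 7): P = [1, 4, 7] / [3] / [5] / [6] / [8];  Q = [1, 2, 3] / [4] / [5] / [6] / [7]
  Insert 2 (step 8): P = [1, 2, 7] / [3, 4] / [5] / [6] / [8];  Q = [1, 2, 3] / [4, 8] / [5] / [6] / [7]
Final shape: (3, 2, 1, 1, 1).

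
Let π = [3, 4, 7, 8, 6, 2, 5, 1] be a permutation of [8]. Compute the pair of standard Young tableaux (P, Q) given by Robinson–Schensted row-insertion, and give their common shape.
P = [1, 4, 5, 8] / [2, 6] / [3] / [7];  Q = [1, 2, 3, 4] / [5, 7] / [6] / [8];  common shape = (4, 2, 1, 1)

Row-insert the values π_1, π_2, … into P one at a time, bumping the leftmost entry strictly greater than the inserted value down to the next row. The recording tableau Q records, in position (i, j), the step at which that cell was added to P.
  Insert 3 (step 1): P = [3];  Q = [1]
  Insert 4 (step 2): P = [3, 4];  Q = [1, 2]
  Insert 7 (step 3): P = [3, 4, 7];  Q = [1, 2, 3]
  Insert 8 (step 4): P = [3, 4, 7, 8];  Q = [1, 2, 3, 4]
  Insert 6 (step 5): P = [3, 4, 6, 8] / [7];  Q = [1, 2, 3, 4] / [5]
  Insert 2 (step 6): P = [2, 4, 6, 8] / [3] / [7];  Q = [1, 2, 3, 4] / [5] / [6]
  Insert 5 (step 7): P = [2, 4, 5, 8] / [3, 6] / [7];  Q = [1, 2, 3, 4] / [5, 7] / [6]
  Insert 1 (step 8): P = [1, 4, 5, 8] / [2, 6] / [3] / [7];  Q = [1, 2, 3, 4] / [5, 7] / [6] / [8]
Final shape: (4, 2, 1, 1).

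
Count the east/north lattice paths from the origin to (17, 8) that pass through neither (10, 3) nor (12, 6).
Number of paths = 525279

Inclusion–exclusion. Total paths: C(25, 17) = 1081575. Through P₁: C(13, 10)·C(12, 7) = 226512. Through P₂: C(18, 12)·C(7, 5) = 389844. Since P₁ is strictly southwest of P₂, a monotone path through both must visit P₁ then P₂; paths through both = C(13, 10)·C(5, 2)·C(7, 5) = 60060. Avoid both = 1081575 − 226512 − 389844 + 60060 = 525279.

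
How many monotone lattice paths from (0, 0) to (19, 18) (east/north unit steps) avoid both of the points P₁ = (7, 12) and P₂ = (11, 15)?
Number of paths = 15753403368

Inclusion–exclusion. Total paths: C(37, 19) = 17672631900. Through P₁: C(19, 7)·C(18, 12) = 935402832. Through P₂: C(26, 11)·C(11, 8) = 1274816400. Since P₁ is strictly southwest of P₂, a monotone path through both must visit P₁ then P₂; paths through both = C(19, 7)·C(7, 4)·C(11, 8) = 290990700. Avoid both = 17672631900 − 935402832 − 1274816400 + 290990700 = 15753403368.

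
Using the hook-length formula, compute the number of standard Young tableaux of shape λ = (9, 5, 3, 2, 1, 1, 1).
# SYT of shape (9, 5, 3, 2, 1, 1, 1) = 2483120640

Hook-length formula: f^λ = n! / Π hook(c), product over all cells c of the Young diagram. For λ = (9, 5, 3, 2, 1, 1, 1), n = 22 boxes. Hook lengths by row (left-to-right, top-to-bottom): [15, 11, 9, 7, 6, 4, 3, 2, 1]; [10, 6, 4, 2, 1]; [7, 3, 1]; [5, 1]; [3]; [2]; [1]. Product of hooks = 452656512000. So f^λ = 22! / 452656512000 = 1124000727777607680000 / 452656512000 = 2483120640.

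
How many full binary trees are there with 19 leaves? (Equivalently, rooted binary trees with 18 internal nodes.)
C_18 = 477638700

These full binary trees are counted by the Catalan number C_n = (1/(n + 1)) · C(2n, n). For n = 18: C_18 = (1/19) · C(36, 18) = 9075135300/19 = 477638700.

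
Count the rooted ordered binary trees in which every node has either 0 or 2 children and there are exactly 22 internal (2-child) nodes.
C_22 = 91482563640

These full binary trees are counted by the Catalan number C_n = (1/(n + 1)) · C(2n, n). For n = 22: C_22 = (1/23) · C(44, 22) = 2104098963720/23 = 91482563640.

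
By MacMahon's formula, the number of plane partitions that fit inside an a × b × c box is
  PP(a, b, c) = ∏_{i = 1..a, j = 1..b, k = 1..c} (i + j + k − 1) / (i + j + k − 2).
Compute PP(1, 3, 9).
PP(1, 3, 9) = 220

Evaluate the triple product over i = 1..1, j = 1..3, k = 1..9. The factors are (2/1) · (3/2) · (4/3) · (5/4) · (6/5) · (7/6) · (8/7) · (9/8) · … (27 factors total). The numerators and denominators telescope so the product is an integer; carrying out the multiplication exactly gives PP(1, 3, 9) = 220.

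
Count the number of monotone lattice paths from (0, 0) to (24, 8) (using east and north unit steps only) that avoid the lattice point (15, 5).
Number of paths = 7107420

Total paths from (0, 0) to (24, 8): C(32, 24) = 10518300. Paths through (15, 5): (paths (0, 0) → (15, 5)) × (paths (15, 5) → (24, 8)) = C(20, 15) · C(12, 9) = 15504 · 220 = 3410880. Avoidance count = 10518300 − 3410880 = 7107420.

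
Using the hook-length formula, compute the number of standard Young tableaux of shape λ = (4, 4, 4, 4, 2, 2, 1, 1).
# SYT of shape (4, 4, 4, 4, 2, 2, 1, 1) = 366648282

Hook-length formula: f^λ = n! / Π hook(c), product over all cells c of the Young diagram. For λ = (4, 4, 4, 4, 2, 2, 1, 1), n = 22 boxes. Hook lengths by row (left-to-right, top-to-bottom): [11, 8, 5, 4]; [10, 7, 4, 3]; [9, 6, 3, 2]; [8, 5, 2, 1]; [5, 2]; [4, 1]; [2]; [1]. Product of hooks = 3065610240000. So f^λ = 22! / 3065610240000 = 1124000727777607680000 / 3065610240000 = 366648282.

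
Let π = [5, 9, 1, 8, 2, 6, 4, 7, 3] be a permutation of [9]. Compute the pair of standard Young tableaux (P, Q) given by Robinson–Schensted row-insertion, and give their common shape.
P = [1, 2, 3, 7] / [4, 6] / [5] / [8] / [9];  Q = [1, 2, 6, 8] / [3, 4] / [5] / [7] / [9];  common shape = (4, 2, 1, 1, 1)

Row-insert the values π_1, π_2, … into P one at a time, bumping the leftmost entry strictly greater than the inserted value down to the next row. The recording tableau Q records, in position (i, j), the step at which that cell was added to P.
  Insert 5 (step 1): P = [5];  Q = [1]
  Insert 9 (step 2): P = [5, 9];  Q = [1, 2]
  Insert 1 (step 3): P = [1, 9] / [5];  Q = [1, 2] / [3]
  Insert 8 (step 4): P = [1, 8] / [5, 9];  Q = [1, 2] / [3, 4]
  Insert 2 (step 5): P = [1, 2] / [5, 8] / [9];  Q = [1, 2] / [3, 4] / [5]
  Insert 6 (step 6): P = [1, 2, 6] / [5, 8] / [9];  Q = [1, 2, 6] / [3, 4] / [5]
  Insert 4 (step 7): P = [1, 2, 4] / [5, 6] / [8] / [9];  Q = [1, 2, 6] / [3, 4] / [5] / [7]
  Insert 7 (step 8): P = [1, 2, 4, 7] / [5, 6] / [8] / [9];  Q = [1, 2, 6, 8] / [3, 4] / [5] / [7]
  Insert 3 (step 9): P = [1, 2, 3, 7] / [4, 6] / [5] / [8] / [9];  Q = [1, 2, 6, 8] / [3, 4] / [5] / [7] / [9]
Final shape: (4, 2, 1, 1, 1).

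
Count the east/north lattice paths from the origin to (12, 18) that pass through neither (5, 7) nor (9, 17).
Number of paths = 51961585

Inclusion–exclusion. Total paths: C(30, 12) = 86493225. Through P₁: C(12, 5)·C(18, 7) = 25204608. Through P₂: C(26, 9)·C(4, 3) = 12498200. Since P₁ is strictly southwest of P₂, a monotone path through both must visit P₁ then P₂; paths through both = C(12, 5)·C(14, 4)·C(4, 3) = 3171168. Avoid both = 86493225 − 25204608 − 12498200 + 3171168 = 51961585.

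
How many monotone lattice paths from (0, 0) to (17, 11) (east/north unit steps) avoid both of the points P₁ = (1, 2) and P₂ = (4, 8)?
Number of paths = 15209175

Inclusion–exclusion. Total paths: C(28, 17) = 21474180. Through P₁: C(3, 1)·C(25, 16) = 6128925. Through P₂: C(12, 4)·C(16, 13) = 277200. Since P₁ is strictly southwest of P₂, a monotone path through both must visit P₁ then P₂; paths through both = C(3, 1)·C(9, 3)·C(16, 13) = 141120. Avoid both = 21474180 − 6128925 − 277200 + 141120 = 15209175.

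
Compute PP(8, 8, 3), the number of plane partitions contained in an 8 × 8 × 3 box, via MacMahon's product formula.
PP(8, 8, 3) = 33803832920

Evaluate the triple product over i = 1..8, j = 1..8, k = 1..3. The factors are (2/1) · (3/2) · (4/3) · (3/2) · (4/3) · (5/4) · (4/3) · (5/4) · … (192 factors total). The numerators and denominators telescope so the product is an integer; carrying out the multiplication exactly gives PP(8, 8, 3) = 33803832920.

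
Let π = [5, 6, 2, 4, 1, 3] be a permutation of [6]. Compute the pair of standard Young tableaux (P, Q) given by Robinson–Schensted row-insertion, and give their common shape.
P = [1, 3] / [2, 4] / [5, 6];  Q = [1, 2] / [3, 4] / [5, 6];  common shape = (2, 2, 2)

Row-insert the values π_1, π_2, … into P one at a time, bumping the leftmost entry strictly greater than the inserted value down to the next row. The recording tableau Q records, in position (i, j), the step at which that cell was added to P.
  Insert 5 (step 1): P = [5];  Q = [1]
  Insert 6 (step 2): P = [5, 6];  Q = [1, 2]
  Insert 2 (step 3): P = [2, 6] / [5];  Q = [1, 2] / [3]
  Insert 4 (step 4): P = [2, 4] / [5, 6];  Q = [1, 2] / [3, 4]
  Insert 1 (step 5): P = [1, 4] / [2, 6] / [5];  Q = [1, 2] / [3, 4] / [5]
  Insert 3 (step 6): P = [1, 3] / [2, 4] / [5, 6];  Q = [1, 2] / [3, 4] / [5, 6]
Final shape: (2, 2, 2).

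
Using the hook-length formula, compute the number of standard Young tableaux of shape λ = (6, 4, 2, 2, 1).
# SYT of shape (6, 4, 2, 2, 1) = 243243

Hook-length formula: f^λ = n! / Π hook(c), product over all cells c of the Young diagram. For λ = (6, 4, 2, 2, 1), n = 15 boxes. Hook lengths by row (left-to-right, top-to-bottom): [10, 8, 5, 4, 2, 1]; [7, 5, 2, 1]; [4, 2]; [3, 1]; [1]. Product of hooks = 5376000. So f^λ = 15! / 5376000 = 1307674368000 / 5376000 = 243243.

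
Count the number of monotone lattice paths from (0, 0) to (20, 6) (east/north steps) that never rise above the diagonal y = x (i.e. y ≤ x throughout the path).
Number of paths = 164450

By the reflection principle (André's argument), the number of monotone paths to (20, 6) with n ≤ m that never go above y = x is C(26, 20) − C(26, 21) = 230230 − 65780 = 164450.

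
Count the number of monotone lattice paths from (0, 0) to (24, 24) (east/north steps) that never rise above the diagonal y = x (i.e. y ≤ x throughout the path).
Number of paths = 1289904147324

By the reflection principle (André's argument), the number of monotone paths to (24, 24) with n ≤ m that never go above y = x is C(48, 24) − C(48, 25) = 32247603683100 − 30957699535776 = 1289904147324.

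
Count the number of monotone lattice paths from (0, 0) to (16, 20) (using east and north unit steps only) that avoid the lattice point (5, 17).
Number of paths = 7298286534

Total paths from (0, 0) to (16, 20): C(36, 16) = 7307872110. Paths through (5, 17): (paths (0, 0) → (5, 17)) × (paths (5, 17) → (16, 20)) = C(22, 5) · C(14, 11) = 26334 · 364 = 9585576. Avoidance count = 7307872110 − 9585576 = 7298286534.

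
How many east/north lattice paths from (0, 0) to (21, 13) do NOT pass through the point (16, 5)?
Number of paths = 901794597

Total paths from (0, 0) to (21, 13): C(34, 21) = 927983760. Paths through (16, 5): (paths (0, 0) → (16, 5)) × (paths (16, 5) → (21, 13)) = C(21, 16) · C(13, 5) = 20349 · 1287 = 26189163. Avoidance count = 927983760 − 26189163 = 901794597.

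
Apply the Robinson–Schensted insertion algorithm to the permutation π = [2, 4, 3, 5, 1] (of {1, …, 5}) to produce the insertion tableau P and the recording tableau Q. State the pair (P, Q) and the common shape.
P = [1, 3, 5] / [2] / [4];  Q = [1, 2, 4] / [3] / [5];  common shape = (3, 1, 1)

Row-insert the values π_1, π_2, … into P one at a time, bumping the leftmost entry strictly greater than the inserted value down to the next row. The recording tableau Q records, in position (i, j), the step at which that cell was added to P.
  Insert 2 (step 1): P = [2];  Q = [1]
  Insert 4 (step 2): P = [2, 4];  Q = [1, 2]
  Insert 3 (step 3): P = [2, 3] / [4];  Q = [1, 2] / [3]
  Insert 5 (step 4): P = [2, 3, 5] / [4];  Q = [1, 2, 4] / [3]
  Insert 1 (step 5): P = [1, 3, 5] / [2] / [4];  Q = [1, 2, 4] / [3] / [5]
Final shape: (3, 1, 1).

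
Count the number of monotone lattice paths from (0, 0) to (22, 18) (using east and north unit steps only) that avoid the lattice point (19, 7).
Number of paths = 113140822600

Total paths from (0, 0) to (22, 18): C(40, 22) = 113380261800. Paths through (19, 7): (paths (0, 0) → (19, 7)) × (paths (19, 7) → (22, 18)) = C(26, 19) · C(14, 3) = 657800 · 364 = 239439200. Avoidance count = 113380261800 − 239439200 = 113140822600.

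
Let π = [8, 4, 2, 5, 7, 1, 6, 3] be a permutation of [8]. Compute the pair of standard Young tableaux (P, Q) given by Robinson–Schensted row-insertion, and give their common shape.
P = [1, 3, 6] / [2, 5] / [4, 7] / [8];  Q = [1, 4, 5] / [2, 7] / [3, 8] / [6];  common shape = (3, 2, 2, 1)

Row-insert the values π_1, π_2, … into P one at a time, bumping the leftmost entry strictly greater than the inserted value down to the next row. The recording tableau Q records, in position (i, j), the step at which that cell was added to P.
  Insert 8 (step 1): P = [8];  Q = [1]
  Insert 4 (step 2): P = [4] / [8];  Q = [1] / [2]
  Insert 2 (step 3): P = [2] / [4] / [8];  Q = [1] / [2] / [3]
  Insert 5 (step 4): P = [2, 5] / [4] / [8];  Q = [1, 4] / [2] / [3]
  Insert 7 (step 5): P = [2, 5, 7] / [4] / [8];  Q = [1, 4, 5] / [2] / [3]
  Insert 1 (step 6): P = [1, 5, 7] / [2] / [4] / [8];  Q = [1, 4, 5] / [2] / [3] / [6]
  Insert 6 (step 7): P = [1, 5, 6] / [2, 7] / [4] / [8];  Q = [1, 4, 5] / [2, 7] / [3] / [6]
  Insert 3 (step 8): P = [1, 3, 6] / [2, 5] / [4, 7] / [8];  Q = [1, 4, 5] / [2, 7] / [3, 8] / [6]
Final shape: (3, 2, 2, 1).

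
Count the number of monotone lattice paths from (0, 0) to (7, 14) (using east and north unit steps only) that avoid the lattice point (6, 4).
Number of paths = 113970

Total paths from (0, 0) to (7, 14): C(21, 7) = 116280. Paths through (6, 4): (paths (0, 0) → (6, 4)) × (paths (6, 4) → (7, 14)) = C(10, 6) · C(11, 1) = 210 · 11 = 2310. Avoidance count = 116280 − 2310 = 113970.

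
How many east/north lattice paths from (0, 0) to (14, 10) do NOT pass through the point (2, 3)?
Number of paths = 1457376

Total paths from (0, 0) to (14, 10): C(24, 14) = 1961256. Paths through (2, 3): (paths (0, 0) → (2, 3)) × (paths (2, 3) → (14, 10)) = C(5, 2) · C(19, 12) = 10 · 50388 = 503880. Avoidance count = 1961256 − 503880 = 1457376.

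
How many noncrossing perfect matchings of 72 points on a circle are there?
C_36 = 11959798385860453492

These noncrossing handshakes are counted by the Catalan number C_n = (1/(n + 1)) · C(2n, n). For n = 36: C_36 = (1/37) · C(72, 36) = 442512540276836779204/37 = 11959798385860453492.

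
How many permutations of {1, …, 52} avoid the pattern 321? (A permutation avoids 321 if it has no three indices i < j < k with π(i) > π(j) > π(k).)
C_52 = 29869166945772625950142417512

These 321-avoiding permutations are counted by the Catalan number C_n = (1/(n + 1)) · C(2n, n). For n = 52: C_52 = (1/53) · C(104, 52) = 1583065848125949175357548128136/53 = 29869166945772625950142417512.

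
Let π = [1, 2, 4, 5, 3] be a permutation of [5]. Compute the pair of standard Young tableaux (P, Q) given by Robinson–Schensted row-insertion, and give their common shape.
P = [1, 2, 3, 5] / [4];  Q = [1, 2, 3, 4] / [5];  common shape = (4, 1)

Row-insert the values π_1, π_2, … into P one at a time, bumping the leftmost entry strictly greater than the inserted value down to the next row. The recording tableau Q records, in position (i, j), the step at which that cell was added to P.
  Insert 1 (step 1): P = [1];  Q = [1]
  Insert 2 (step 2): P = [1, 2];  Q = [1, 2]
  Insert 4 (step 3): P = [1, 2, 4];  Q = [1, 2, 3]
  Insert 5 (step 4): P = [1, 2, 4, 5];  Q = [1, 2, 3, 4]
  Insert 3 (step 5): P = [1, 2, 3, 5] / [4];  Q = [1, 2, 3, 4] / [5]
Final shape: (4, 1).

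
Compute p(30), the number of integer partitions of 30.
p(30) = 5604

Compute p(n) via the recurrence p(n, m) = p(n, m−1) + p(n−m, m), where p(n, m) counts partitions of n with all parts ≤ m and p(n) = p(n, n). The base cases are p(0, m) = 1 and p(n, 0) = 0 for n > 0. Filling the table yields p(30) = 5604. (Euler's pentagonal recurrence is an alternative.)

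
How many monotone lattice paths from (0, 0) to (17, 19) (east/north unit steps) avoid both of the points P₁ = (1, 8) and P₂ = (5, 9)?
Number of paths = 7214669323

Inclusion–exclusion. Total paths: C(36, 17) = 8597496600. Through P₁: C(9, 1)·C(27, 16) = 117341055. Through P₂: C(14, 5)·C(22, 12) = 1294585292. Since P₁ is strictly southwest of P₂, a monotone path through both must visit P₁ then P₂; paths through both = C(9, 1)·C(5, 4)·C(22, 12) = 29099070. Avoid both = 8597496600 − 117341055 − 1294585292 + 29099070 = 7214669323.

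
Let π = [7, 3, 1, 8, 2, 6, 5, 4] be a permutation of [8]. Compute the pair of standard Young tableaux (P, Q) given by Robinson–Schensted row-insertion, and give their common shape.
P = [1, 2, 4] / [3, 5] / [6, 8] / [7];  Q = [1, 4, 6] / [2, 5] / [3, 7] / [8];  common shape = (3, 2, 2, 1)

Row-insert the values π_1, π_2, … into P one at a time, bumping the leftmost entry strictly greater than the inserted value down to the next row. The recording tableau Q records, in position (i, j), the step at which that cell was added to P.
  Insert 7 (step 1): P = [7];  Q = [1]
  Insert 3 (step 2): P = [3] / [7];  Q = [1] / [2]
  Insert 1 (step 3): P = [1] / [3] / [7];  Q = [1] / [2] / [3]
  Insert 8 (step 4): P = [1, 8] / [3] / [7];  Q = [1, 4] / [2] / [3]
  Insert 2 (step 5): P = [1, 2] / [3, 8] / [7];  Q = [1, 4] / [2, 5] / [3]
  Insert 6 (step 6): P = [1, 2, 6] / [3, 8] / [7];  Q = [1, 4, 6] / [2, 5] / [3]
  Insert 5 (step 7): P = [1, 2, 5] / [3, 6] / [7, 8];  Q = [1, 4, 6] / [2, 5] / [3, 7]
  Insert 4 (step 8): P = [1, 2, 4] / [3, 5] / [6, 8] / [7];  Q = [1, 4, 6] / [2, 5] / [3, 7] / [8]
Final shape: (3, 2, 2, 1).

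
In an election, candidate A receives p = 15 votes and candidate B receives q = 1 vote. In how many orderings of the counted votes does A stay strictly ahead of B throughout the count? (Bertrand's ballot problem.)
Strict-lead orderings = 14

Total orderings of the 16 votes with 15 for A: C(16, 15) = 16. By the Bertrand ballot formula (Cycle Lemma / reflection principle), the number of orderings in which A is strictly ahead of B throughout is (p − q)/(p + q) · C(p + q, p) = (15 − 1)/(15 + 1) · 16 = 14.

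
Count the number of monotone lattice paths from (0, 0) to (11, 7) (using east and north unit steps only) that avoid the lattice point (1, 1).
Number of paths = 15808

Total paths from (0, 0) to (11, 7): C(18, 11) = 31824. Paths through (1, 1): (paths (0, 0) → (1, 1)) × (paths (1, 1) → (11, 7)) = C(2, 1) · C(16, 10) = 2 · 8008 = 16016. Avoidance count = 31824 − 16016 = 15808.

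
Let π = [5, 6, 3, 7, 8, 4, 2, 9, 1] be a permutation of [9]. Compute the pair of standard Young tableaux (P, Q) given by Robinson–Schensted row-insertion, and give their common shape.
P = [1, 4, 7, 8, 9] / [2, 6] / [3] / [5];  Q = [1, 2, 4, 5, 8] / [3, 6] / [7] / [9];  common shape = (5, 2, 1, 1)

Row-insert the values π_1, π_2, … into P one at a time, bumping the leftmost entry strictly greater than the inserted value down to the next row. The recording tableau Q records, in position (i, j), the step at which that cell was added to P.
  Insert 5 (step 1): P = [5];  Q = [1]
  Insert 6 (step 2): P = [5, 6];  Q = [1, 2]
  Insert 3 (step 3): P = [3, 6] / [5];  Q = [1, 2] / [3]
  Insert 7 (step 4): P = [3, 6, 7] / [5];  Q = [1, 2, 4] / [3]
  Insert 8 (step 5): P = [3, 6, 7, 8] / [5];  Q = [1, 2, 4, 5] / [3]
  Insert 4 (step 6): P = [3, 4, 7, 8] / [5, 6];  Q = [1, 2, 4, 5] / [3, 6]
  Insert 2 (step 7): P = [2, 4, 7, 8] / [3, 6] / [5];  Q = [1, 2, 4, 5] / [3, 6] / [7]
  Insert 9 (step 8): P = [2, 4, 7, 8, 9] / [3, 6] / [5];  Q = [1, 2, 4, 5, 8] / [3, 6] / [7]
  Insert 1 (step 9): P = [1, 4, 7, 8, 9] / [2, 6] / [3] / [5];  Q = [1, 2, 4, 5, 8] / [3, 6] / [7] / [9]
Final shape: (5, 2, 1, 1).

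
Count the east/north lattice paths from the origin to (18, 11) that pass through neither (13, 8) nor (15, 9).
Number of paths = 16231510

Inclusion–exclusion. Total paths: C(29, 18) = 34597290. Through P₁: C(21, 13)·C(8, 5) = 11395440. Through P₂: C(24, 15)·C(5, 3) = 13075040. Since P₁ is strictly southwest of P₂, a monotone path through both must visit P₁ then P₂; paths through both = C(21, 13)·C(3, 2)·C(5, 3) = 6104700. Avoid both = 34597290 − 11395440 − 13075040 + 6104700 = 16231510.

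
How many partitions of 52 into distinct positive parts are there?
q(52) = 4582

A partition into distinct parts is a strictly decreasing sequence summing to n. The recurrence d(n, m) = d(n, m−1) + d(n−m, m−1) (use part m at most once) with q(n) = d(n, n) gives q(52) = 4582. (Euler's theorem: # distinct-part partitions = # odd-part partitions.)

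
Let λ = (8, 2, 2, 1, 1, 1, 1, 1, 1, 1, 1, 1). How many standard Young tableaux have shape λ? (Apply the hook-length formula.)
# SYT of shape (8, 2, 2, 1, 1, 1, 1, 1, 1, 1, 1, 1) = 4331600

Hook-length formula: f^λ = n! / Π hook(c), product over all cells c of the Young diagram. For λ = (8, 2, 2, 1, 1, 1, 1, 1, 1, 1, 1, 1), n = 21 boxes. Hook lengths by row (left-to-right, top-to-bottom): [19, 9, 6, 5, 4, 3, 2, 1]; [12, 2]; [11, 1]; [9]; [8]; [7]; [6]; [5]; [4]; [3]; [2]; [1]. Product of hooks = 11794935398400. So f^λ = 21! / 11794935398400 = 51090942171709440000 / 11794935398400 = 4331600.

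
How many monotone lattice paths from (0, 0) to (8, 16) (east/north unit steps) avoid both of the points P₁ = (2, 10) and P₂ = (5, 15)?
Number of paths = 627255

Inclusion–exclusion. Total paths: C(24, 8) = 735471. Through P₁: C(12, 2)·C(12, 6) = 60984. Through P₂: C(20, 5)·C(4, 3) = 62016. Since P₁ is strictly southwest of P₂, a monotone path through both must visit P₁ then P₂; paths through both = C(12, 2)·C(8, 3)·C(4, 3) = 14784. Avoid both = 735471 − 60984 − 62016 + 14784 = 627255.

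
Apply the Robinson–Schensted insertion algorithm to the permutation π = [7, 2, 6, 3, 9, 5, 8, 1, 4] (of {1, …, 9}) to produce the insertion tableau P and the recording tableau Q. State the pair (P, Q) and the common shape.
P = [1, 3, 4, 8] / [2, 5] / [6, 9] / [7];  Q = [1, 3, 5, 7] / [2, 6] / [4, 9] / [8];  common shape = (4, 2, 2, 1)

Row-insert the values π_1, π_2, … into P one at a time, bumping the leftmost entry strictly greater than the inserted value down to the next row. The recording tableau Q records, in position (i, j), the step at which that cell was added to P.
  Insert 7 (step 1): P = [7];  Q = [1]
  Insert 2 (step 2): P = [2] / [7];  Q = [1] / [2]
  Insert 6 (step 3): P = [2, 6] / [7];  Q = [1, 3] / [2]
  Insert 3 (step 4): P = [2, 3] / [6] / [7];  Q = [1, 3] / [2] / [4]
  Insert 9 (step 5): P = [2, 3, 9] / [6] / [7];  Q = [1, 3, 5] / [2] / [4]
  Insert 5 (step 6): P = [2, 3, 5] / [6, 9] / [7];  Q = [1, 3, 5] / [2, 6] / [4]
  Insert 8 (step 7): P = [2, 3, 5, 8] / [6, 9] / [7];  Q = [1, 3, 5, 7] / [2, 6] / [4]
  Insert 1 (step 8): P = [1, 3, 5, 8] / [2, 9] / [6] / [7];  Q = [1, 3, 5, 7] / [2, 6] / [4] / [8]
  Insert 4 (step 9): P = [1, 3, 4, 8] / [2, 5] / [6, 9] / [7];  Q = [1, 3, 5, 7] / [2, 6] / [4, 9] / [8]
Final shape: (4, 2, 2, 1).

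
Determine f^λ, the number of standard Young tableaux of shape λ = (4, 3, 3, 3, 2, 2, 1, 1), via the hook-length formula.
# SYT of shape (4, 3, 3, 3, 2, 2, 1, 1) = 9523332

Hook-length formula: f^λ = n! / Π hook(c), product over all cells c of the Young diagram. For λ = (4, 3, 3, 3, 2, 2, 1, 1), n = 19 boxes. Hook lengths by row (left-to-right, top-to-bottom): [11, 8, 5, 1]; [9, 6, 3]; [8, 5, 2]; [7, 4, 1]; [5, 2]; [4, 1]; [2]; [1]. Product of hooks = 12773376000. So f^λ = 19! / 12773376000 = 121645100408832000 / 12773376000 = 9523332.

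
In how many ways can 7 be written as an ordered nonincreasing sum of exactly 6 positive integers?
p(7, 6 parts) = 1

Partitions of n into exactly k parts ↔ partitions of n − k into at most k parts (subtract 1 from each part). For n = 7, k = 6, the partitions are: 2+1+1+1+1+1. Count = 1.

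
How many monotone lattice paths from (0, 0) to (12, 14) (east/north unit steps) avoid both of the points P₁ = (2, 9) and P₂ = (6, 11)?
Number of paths = 8522251

Inclusion–exclusion. Total paths: C(26, 12) = 9657700. Through P₁: C(11, 2)·C(15, 10) = 165165. Through P₂: C(17, 6)·C(9, 6) = 1039584. Since P₁ is strictly southwest of P₂, a monotone path through both must visit P₁ then P₂; paths through both = C(11, 2)·C(6, 4)·C(9, 6) = 69300. Avoid both = 9657700 − 165165 − 1039584 + 69300 = 8522251.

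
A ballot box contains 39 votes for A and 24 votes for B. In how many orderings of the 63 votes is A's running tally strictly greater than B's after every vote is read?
Strict-lead orderings = 37298974028224125

Total orderings of the 63 votes with 39 for A: C(63, 39) = 156655690918541325. By the Bertrand ballot formula (Cycle Lemma / reflection principle), the number of orderings in which A is strictly ahead of B throughout is (p − q)/(p + q) · C(p + q, p) = (39 − 24)/(39 + 24) · 156655690918541325 = 37298974028224125.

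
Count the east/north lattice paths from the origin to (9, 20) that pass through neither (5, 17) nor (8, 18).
Number of paths = 4722498

Inclusion–exclusion. Total paths: C(29, 9) = 10015005. Through P₁: C(22, 5)·C(7, 4) = 921690. Through P₂: C(26, 8)·C(3, 1) = 4686825. Since P₁ is strictly southwest of P₂, a monotone path through both must visit P₁ then P₂; paths through both = C(22, 5)·C(4, 3)·C(3, 1) = 316008. Avoid both = 10015005 − 921690 − 4686825 + 316008 = 4722498.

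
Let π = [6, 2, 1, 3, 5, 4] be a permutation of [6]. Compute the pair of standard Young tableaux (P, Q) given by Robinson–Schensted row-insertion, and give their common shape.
P = [1, 3, 4] / [2, 5] / [6];  Q = [1, 4, 5] / [2, 6] / [3];  common shape = (3, 2, 1)

Row-insert the values π_1, π_2, … into P one at a time, bumping the leftmost entry strictly greater than the inserted value down to the next row. The recording tableau Q records, in position (i, j), the step at which that cell was added to P.
  Insert 6 (step 1): P = [6];  Q = [1]
  Insert 2 (step 2): P = [2] / [6];  Q = [1] / [2]
  Insert 1 (step 3): P = [1] / [2] / [6];  Q = [1] / [2] / [3]
  Insert 3 (step 4): P = [1, 3] / [2] / [6];  Q = [1, 4] / [2] / [3]
  Insert 5 (step 5): P = [1, 3, 5] / [2] / [6];  Q = [1, 4, 5] / [2] / [3]
  Insert 4 (step 6): P = [1, 3, 4] / [2, 5] / [6];  Q = [1, 4, 5] / [2, 6] / [3]
Final shape: (3, 2, 1).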